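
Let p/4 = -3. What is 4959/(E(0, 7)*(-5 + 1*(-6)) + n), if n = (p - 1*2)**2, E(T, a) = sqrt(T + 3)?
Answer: 971964/38053 + 54549*sqrt(3)/38053 ≈ 28.025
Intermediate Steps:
p = -12 (p = 4*(-3) = -12)
E(T, a) = sqrt(3 + T)
n = 196 (n = (-12 - 1*2)**2 = (-12 - 2)**2 = (-14)**2 = 196)
4959/(E(0, 7)*(-5 + 1*(-6)) + n) = 4959/(sqrt(3 + 0)*(-5 + 1*(-6)) + 196) = 4959/(sqrt(3)*(-5 - 6) + 196) = 4959/(sqrt(3)*(-11) + 196) = 4959/(-11*sqrt(3) + 196) = 4959/(196 - 11*sqrt(3))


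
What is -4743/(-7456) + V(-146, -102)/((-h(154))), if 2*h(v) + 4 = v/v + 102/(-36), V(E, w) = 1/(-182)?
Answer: 15061719/23747360 ≈ 0.63425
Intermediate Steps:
V(E, w) = -1/182
h(v) = -35/12 (h(v) = -2 + (v/v + 102/(-36))/2 = -2 + (1 + 102*(-1/36))/2 = -2 + (1 - 17/6)/2 = -2 + (½)*(-11/6) = -2 - 11/12 = -35/12)
-4743/(-7456) + V(-146, -102)/((-h(154))) = -4743/(-7456) - 1/(182*((-1*(-35/12)))) = -4743*(-1/7456) - 1/(182*35/12) = 4743/7456 - 1/182*12/35 = 4743/7456 - 6/3185 = 15061719/23747360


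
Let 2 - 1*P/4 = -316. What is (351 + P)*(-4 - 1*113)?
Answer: -189891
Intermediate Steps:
P = 1272 (P = 8 - 4*(-316) = 8 + 1264 = 1272)
(351 + P)*(-4 - 1*113) = (351 + 1272)*(-4 - 1*113) = 1623*(-4 - 113) = 1623*(-117) = -189891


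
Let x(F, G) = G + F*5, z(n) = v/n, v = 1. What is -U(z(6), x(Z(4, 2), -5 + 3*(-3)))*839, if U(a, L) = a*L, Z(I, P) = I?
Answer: -839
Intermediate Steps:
z(n) = 1/n
x(F, G) = G + 5*F
U(a, L) = L*a
-U(z(6), x(Z(4, 2), -5 + 3*(-3)))*839 = -((-5 + 3*(-3)) + 5*4)/6*839 = -((-5 - 9) + 20)/6*839 = -(-14 + 20)/6*839 = -6/6*839 = -1*1*839 = -1*839 = -839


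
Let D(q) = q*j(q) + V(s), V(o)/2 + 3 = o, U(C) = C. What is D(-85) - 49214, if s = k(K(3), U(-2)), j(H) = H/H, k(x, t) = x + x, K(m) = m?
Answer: -49293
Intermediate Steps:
k(x, t) = 2*x
j(H) = 1
s = 6 (s = 2*3 = 6)
V(o) = -6 + 2*o
D(q) = 6 + q (D(q) = q*1 + (-6 + 2*6) = q + (-6 + 12) = q + 6 = 6 + q)
D(-85) - 49214 = (6 - 85) - 49214 = -79 - 49214 = -49293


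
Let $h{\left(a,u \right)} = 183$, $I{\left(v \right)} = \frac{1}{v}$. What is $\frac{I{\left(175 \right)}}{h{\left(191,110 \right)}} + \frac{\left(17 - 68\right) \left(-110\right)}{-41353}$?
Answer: $- \frac{179618897}{1324329825} \approx -0.13563$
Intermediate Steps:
$\frac{I{\left(175 \right)}}{h{\left(191,110 \right)}} + \frac{\left(17 - 68\right) \left(-110\right)}{-41353} = \frac{1}{175 \cdot 183} + \frac{\left(17 - 68\right) \left(-110\right)}{-41353} = \frac{1}{175} \cdot \frac{1}{183} + \left(-51\right) \left(-110\right) \left(- \frac{1}{41353}\right) = \frac{1}{32025} + 5610 \left(- \frac{1}{41353}\right) = \frac{1}{32025} - \frac{5610}{41353} = - \frac{179618897}{1324329825}$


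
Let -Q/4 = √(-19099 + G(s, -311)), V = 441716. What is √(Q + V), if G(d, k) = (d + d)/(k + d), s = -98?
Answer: 2*√(18472673549 - 409*I*√3194819655)/409 ≈ 664.62 - 0.41587*I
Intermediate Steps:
G(d, k) = 2*d/(d + k) (G(d, k) = (2*d)/(d + k) = 2*d/(d + k))
Q = -4*I*√3194819655/409 (Q = -4*√(-19099 + 2*(-98)/(-98 - 311)) = -4*√(-19099 + 2*(-98)/(-409)) = -4*√(-19099 + 2*(-98)*(-1/409)) = -4*√(-19099 + 196/409) = -4*I*√3194819655/409 ≈ -552.79*I)
√(Q + V) = √(-4*I*√3194819655/409 + 441716) = √(441716 - 4*I*√3194819655/409)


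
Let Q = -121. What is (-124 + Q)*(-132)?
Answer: 32340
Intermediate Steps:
(-124 + Q)*(-132) = (-124 - 121)*(-132) = -245*(-132) = 32340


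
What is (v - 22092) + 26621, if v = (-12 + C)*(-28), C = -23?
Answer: 5509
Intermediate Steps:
v = 980 (v = (-12 - 23)*(-28) = -35*(-28) = 980)
(v - 22092) + 26621 = (980 - 22092) + 26621 = -21112 + 26621 = 5509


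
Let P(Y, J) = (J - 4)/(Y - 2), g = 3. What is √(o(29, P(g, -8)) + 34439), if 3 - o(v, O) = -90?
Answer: 2*√8633 ≈ 185.83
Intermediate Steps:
P(Y, J) = (-4 + J)/(-2 + Y)
o(v, O) = 93 (o(v, O) = 3 - 1*(-90) = 3 + 90 = 93)
√(o(29, P(g, -8)) + 34439) = √(93 + 34439) = √34532 = 2*√8633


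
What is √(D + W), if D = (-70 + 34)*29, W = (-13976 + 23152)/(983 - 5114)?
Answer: 2*I*√55104735/459 ≈ 32.345*I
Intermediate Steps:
W = -9176/4131 (W = 9176/(-4131) = 9176*(-1/4131) = -9176/4131 ≈ -2.2213)
D = -1044 (D = -36*29 = -1044)
√(D + W) = √(-1044 - 9176/4131) = √(-4321940/4131) = 2*I*√55104735/459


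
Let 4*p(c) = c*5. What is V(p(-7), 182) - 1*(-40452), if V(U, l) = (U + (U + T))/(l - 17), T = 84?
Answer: 13349293/330 ≈ 40452.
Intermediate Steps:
p(c) = 5*c/4 (p(c) = (c*5)/4 = (5*c)/4 = 5*c/4)
V(U, l) = (84 + 2*U)/(-17 + l) (V(U, l) = (U + (U + 84))/(l - 17) = (U + (84 + U))/(-17 + l) = (84 + 2*U)/(-17 + l))
V(p(-7), 182) - 1*(-40452) = 2*(42 + (5/4)*(-7))/(-17 + 182) - 1*(-40452) = 2*(42 - 35/4)/165 + 40452 = 2*(1/165)*(133/4) + 40452 = 133/330 + 40452 = 13349293/330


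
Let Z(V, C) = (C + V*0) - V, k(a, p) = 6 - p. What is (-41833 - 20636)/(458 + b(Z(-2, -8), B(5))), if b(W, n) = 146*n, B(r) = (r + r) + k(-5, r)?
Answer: -20823/688 ≈ -30.266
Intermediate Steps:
B(r) = 6 + r (B(r) = (r + r) + (6 - r) = 2*r + (6 - r) = 6 + r)
Z(V, C) = C - V (Z(V, C) = (C + 0) - V = C - V)
(-41833 - 20636)/(458 + b(Z(-2, -8), B(5))) = (-41833 - 20636)/(458 + 146*(6 + 5)) = -62469/(458 + 146*11) = -62469/(458 + 1606) = -62469/2064 = -62469*1/2064 = -20823/688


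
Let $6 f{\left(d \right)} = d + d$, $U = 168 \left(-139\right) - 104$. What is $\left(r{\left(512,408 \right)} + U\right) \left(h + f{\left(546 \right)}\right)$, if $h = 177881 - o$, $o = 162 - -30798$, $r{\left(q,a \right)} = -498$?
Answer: $-3523705262$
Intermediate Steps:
$o = 30960$ ($o = 162 + 30798 = 30960$)
$U = -23456$ ($U = -23352 - 104 = -23456$)
$f{\left(d \right)} = \frac{d}{3}$ ($f{\left(d \right)} = \frac{d + d}{6} = \frac{2 d}{6} = \frac{d}{3}$)
$h = 146921$ ($h = 177881 - 30960 = 146921$)
$\left(r{\left(512,408 \right)} + U\right) \left(h + f{\left(546 \right)}\right) = \left(-498 - 23456\right) \left(146921 + \frac{1}{3} \cdot 546\right) = - 23954 \left(146921 + 182\right) = \left(-23954\right) 147103 = -3523705262$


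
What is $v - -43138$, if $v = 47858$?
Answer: $90996$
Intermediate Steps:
$v - -43138 = 47858 - -43138 = 47858 + 43138 = 90996$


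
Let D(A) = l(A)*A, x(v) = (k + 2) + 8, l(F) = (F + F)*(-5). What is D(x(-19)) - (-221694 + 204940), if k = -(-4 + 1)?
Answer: 15064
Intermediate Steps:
k = 3 (k = -1*(-3) = 3)
l(F) = -10*F (l(F) = (2*F)*(-5) = -10*F)
x(v) = 13 (x(v) = (3 + 2) + 8 = 5 + 8 = 13)
D(A) = -10*A² (D(A) = (-10*A)*A = -10*A²)
D(x(-19)) - (-221694 + 204940) = -10*13² - (-221694 + 204940) = -10*169 - 1*(-16754) = -1690 + 16754 = 15064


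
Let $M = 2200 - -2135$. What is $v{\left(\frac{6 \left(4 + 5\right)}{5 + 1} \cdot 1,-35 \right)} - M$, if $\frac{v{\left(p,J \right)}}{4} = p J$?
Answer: $-5595$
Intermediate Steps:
$M = 4335$ ($M = 2200 + 2135 = 4335$)
$v{\left(p,J \right)} = 4 J p$ ($v{\left(p,J \right)} = 4 p J = 4 J p$)
$v{\left(\frac{6 \left(4 + 5\right)}{5 + 1} \cdot 1,-35 \right)} - M = 4 \left(-35\right) \frac{6 \left(4 + 5\right)}{5 + 1} \cdot 1 - 4335 = 4 \left(-35\right) \frac{6 \cdot 9}{6} \cdot 1 - 4335 = 4 \left(-35\right) \frac{1}{6} \cdot 54 \cdot 1 - 4335 = 4 \left(-35\right) 9 \cdot 1 - 4335 = 4 \left(-35\right) 9 - 4335 = -1260 - 4335 = -5595$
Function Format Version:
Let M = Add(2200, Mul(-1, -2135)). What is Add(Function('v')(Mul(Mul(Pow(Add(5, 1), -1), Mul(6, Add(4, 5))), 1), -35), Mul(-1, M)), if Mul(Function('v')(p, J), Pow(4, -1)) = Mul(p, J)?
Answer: -5595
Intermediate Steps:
M = 4335 (M = Add(2200, 2135) = 4335)
Function('v')(p, J) = Mul(4, J, p) (Function('v')(p, J) = Mul(4, Mul(p, J)) = Mul(4, Mul(J, p)) = Mul(4, J, p))
Add(Function('v')(Mul(Mul(Pow(Add(5, 1), -1), Mul(6, Add(4, 5))), 1), -35), Mul(-1, M)) = Add(Mul(4, -35, Mul(Mul(Pow(Add(5, 1), -1), Mul(6, Add(4, 5))), 1)), Mul(-1, 4335)) = Add(Mul(4, -35, Mul(Mul(Pow(6, -1), Mul(6, 9)), 1)), -4335) = Add(Mul(4, -35, Mul(Mul(Rational(1, 6), 54), 1)), -4335) = Add(Mul(4, -35, Mul(9, 1)), -4335) = Add(Mul(4, -35, 9), -4335) = Add(-1260, -4335) = -5595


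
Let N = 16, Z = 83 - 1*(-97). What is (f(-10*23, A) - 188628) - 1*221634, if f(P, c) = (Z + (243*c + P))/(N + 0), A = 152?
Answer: -3263653/8 ≈ -4.0796e+5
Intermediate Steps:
Z = 180 (Z = 83 + 97 = 180)
f(P, c) = 45/4 + P/16 + 243*c/16 (f(P, c) = (180 + (243*c + P))/(16 + 0) = (180 + (P + 243*c))/16 = (180 + P + 243*c)*(1/16) = 45/4 + P/16 + 243*c/16)
(f(-10*23, A) - 188628) - 1*221634 = ((45/4 + (-10*23)/16 + (243/16)*152) - 188628) - 1*221634 = ((45/4 + (1/16)*(-230) + 4617/2) - 188628) - 221634 = ((45/4 - 115/8 + 4617/2) - 188628) - 221634 = (18443/8 - 188628) - 221634 = -1490581/8 - 221634 = -3263653/8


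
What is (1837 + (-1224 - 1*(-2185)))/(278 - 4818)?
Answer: -1399/2270 ≈ -0.61630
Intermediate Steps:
(1837 + (-1224 - 1*(-2185)))/(278 - 4818) = (1837 + (-1224 + 2185))/(-4540) = (1837 + 961)*(-1/4540) = 2798*(-1/4540) = -1399/2270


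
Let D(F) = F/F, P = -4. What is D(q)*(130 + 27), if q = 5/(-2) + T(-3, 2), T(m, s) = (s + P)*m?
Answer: 157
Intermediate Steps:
T(m, s) = m*(-4 + s) (T(m, s) = (s - 4)*m = (-4 + s)*m = m*(-4 + s))
q = 7/2 (q = 5/(-2) - 3*(-4 + 2) = -½*5 - 3*(-2) = -5/2 + 6 = 7/2 ≈ 3.5000)
D(F) = 1
D(q)*(130 + 27) = 1*(130 + 27) = 1*157 = 157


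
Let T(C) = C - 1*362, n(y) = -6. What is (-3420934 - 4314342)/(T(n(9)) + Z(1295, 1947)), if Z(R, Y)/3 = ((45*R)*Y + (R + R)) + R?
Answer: -3867638/170197781 ≈ -0.022724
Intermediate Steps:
Z(R, Y) = 9*R + 135*R*Y (Z(R, Y) = 3*(((45*R)*Y + (R + R)) + R) = 3*((45*R*Y + 2*R) + R) = 3*((2*R + 45*R*Y) + R) = 3*(3*R + 45*R*Y) = 9*R + 135*R*Y)
T(C) = -362 + C (T(C) = C - 362 = -362 + C)
(-3420934 - 4314342)/(T(n(9)) + Z(1295, 1947)) = (-3420934 - 4314342)/((-362 - 6) + 9*1295*(1 + 15*1947)) = -7735276/(-368 + 9*1295*(1 + 29205)) = -7735276/(-368 + 9*1295*29206) = -7735276/(-368 + 340395930) = -7735276/340395562 = -7735276*1/340395562 = -3867638/170197781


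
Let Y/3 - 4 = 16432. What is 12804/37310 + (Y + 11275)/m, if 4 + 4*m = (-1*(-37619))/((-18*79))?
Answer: -6428163068706/807892085 ≈ -7956.7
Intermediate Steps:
Y = 49308 (Y = 12 + 3*16432 = 12 + 49296 = 49308)
m = -43307/5688 (m = -1 + ((-1*(-37619))/((-18*79)))/4 = -1 + (37619/(-1422))/4 = -1 + (37619*(-1/1422))/4 = -1 + (¼)*(-37619/1422) = -1 - 37619/5688 = -43307/5688 ≈ -7.6137)
12804/37310 + (Y + 11275)/m = 12804/37310 + (49308 + 11275)/(-43307/5688) = 12804*(1/37310) + 60583*(-5688/43307) = 6402/18655 - 344596104/43307 = -6428163068706/807892085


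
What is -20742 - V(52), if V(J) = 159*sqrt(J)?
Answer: -20742 - 318*sqrt(13) ≈ -21889.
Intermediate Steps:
-20742 - V(52) = -20742 - 159*sqrt(52) = -20742 - 159*2*sqrt(13) = -20742 - 318*sqrt(13)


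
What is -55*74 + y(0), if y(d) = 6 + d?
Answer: -4064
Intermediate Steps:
-55*74 + y(0) = -55*74 + (6 + 0) = -4070 + 6 = -4064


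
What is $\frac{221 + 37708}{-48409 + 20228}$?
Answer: $- \frac{37929}{28181} \approx -1.3459$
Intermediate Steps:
$\frac{221 + 37708}{-48409 + 20228} = \frac{37929}{-28181} = 37929 \left(- \frac{1}{28181}\right) = - \frac{37929}{28181}$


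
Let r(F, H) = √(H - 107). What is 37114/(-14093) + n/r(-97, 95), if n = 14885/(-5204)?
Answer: -37114/14093 + 14885*I*√3/31224 ≈ -2.6335 + 0.8257*I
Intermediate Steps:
n = -14885/5204 (n = 14885*(-1/5204) = -14885/5204 ≈ -2.8603)
r(F, H) = √(-107 + H)
37114/(-14093) + n/r(-97, 95) = 37114/(-14093) - 14885/(5204*√(-107 + 95)) = 37114*(-1/14093) - 14885*(-I*√3/6)/5204 = -37114/14093 - 14885*(-I*√3/6)/5204 = -37114/14093 - (-14885)*I*√3/31224 = -37114/14093 + 14885*I*√3/31224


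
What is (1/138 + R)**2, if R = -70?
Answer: 93296281/19044 ≈ 4899.0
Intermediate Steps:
(1/138 + R)**2 = (1/138 - 70)**2 = (-9659/138)**2 = 93296281/19044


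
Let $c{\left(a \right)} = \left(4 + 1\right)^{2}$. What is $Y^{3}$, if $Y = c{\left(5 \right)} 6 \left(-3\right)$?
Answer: $-91125000$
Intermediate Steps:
$c{\left(a \right)} = 25$ ($c{\left(a \right)} = 5^{2} = 25$)
$Y = -450$ ($Y = 25 \cdot 6 \left(-3\right) = 150 \left(-3\right) = -450$)
$Y^{3} = \left(-450\right)^{3} = -91125000$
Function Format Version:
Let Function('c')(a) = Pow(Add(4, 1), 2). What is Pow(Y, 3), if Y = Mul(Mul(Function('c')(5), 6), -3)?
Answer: -91125000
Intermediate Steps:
Function('c')(a) = 25 (Function('c')(a) = Pow(5, 2) = 25)
Y = -450 (Y = Mul(Mul(25, 6), -3) = Mul(150, -3) = -450)
Pow(Y, 3) = Pow(-450, 3) = -91125000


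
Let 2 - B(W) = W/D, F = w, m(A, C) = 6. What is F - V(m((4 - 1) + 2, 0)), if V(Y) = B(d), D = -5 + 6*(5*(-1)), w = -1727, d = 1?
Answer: -60516/35 ≈ -1729.0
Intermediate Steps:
D = -35 (D = -5 + 6*(-5) = -5 - 30 = -35)
F = -1727
B(W) = 2 + W/35 (B(W) = 2 - W/(-35) = 2 - W*(-1)/35 = 2 - (-1)*W/35 = 2 + W/35)
V(Y) = 71/35 (V(Y) = 2 + (1/35)*1 = 2 + 1/35 = 71/35)
F - V(m((4 - 1) + 2, 0)) = -1727 - 1*71/35 = -1727 - 71/35 = -60516/35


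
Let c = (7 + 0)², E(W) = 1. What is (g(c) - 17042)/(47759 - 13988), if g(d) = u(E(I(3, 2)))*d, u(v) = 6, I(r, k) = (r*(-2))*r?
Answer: -16748/33771 ≈ -0.49593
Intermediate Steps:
I(r, k) = -2*r² (I(r, k) = (-2*r)*r = -2*r²)
c = 49 (c = 7² = 49)
g(d) = 6*d
(g(c) - 17042)/(47759 - 13988) = (6*49 - 17042)/(47759 - 13988) = (294 - 17042)/33771 = -16748*1/33771 = -16748/33771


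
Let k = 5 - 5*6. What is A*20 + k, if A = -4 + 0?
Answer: -105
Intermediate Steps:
k = -25 (k = 5 - 30 = -25)
A = -4
A*20 + k = -4*20 - 25 = -80 - 25 = -105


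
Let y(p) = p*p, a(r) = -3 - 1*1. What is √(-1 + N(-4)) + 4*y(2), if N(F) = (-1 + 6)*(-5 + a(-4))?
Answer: 16 + I*√46 ≈ 16.0 + 6.7823*I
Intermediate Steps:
a(r) = -4 (a(r) = -3 - 1 = -4)
N(F) = -45 (N(F) = (-1 + 6)*(-5 - 4) = 5*(-9) = -45)
y(p) = p²
√(-1 + N(-4)) + 4*y(2) = √(-1 - 45) + 4*2² = √(-46) + 4*4 = I*√46 + 16 = 16 + I*√46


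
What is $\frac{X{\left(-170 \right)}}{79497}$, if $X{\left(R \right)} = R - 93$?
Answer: $- \frac{263}{79497} \approx -0.0033083$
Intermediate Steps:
$X{\left(R \right)} = -93 + R$
$\frac{X{\left(-170 \right)}}{79497} = \frac{-93 - 170}{79497} = \left(-263\right) \frac{1}{79497} = - \frac{263}{79497}$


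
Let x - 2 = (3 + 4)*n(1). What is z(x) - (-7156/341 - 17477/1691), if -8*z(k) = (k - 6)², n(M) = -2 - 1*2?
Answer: -55748315/576631 ≈ -96.679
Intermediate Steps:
n(M) = -4 (n(M) = -2 - 2 = -4)
x = -26 (x = 2 + (3 + 4)*(-4) = 2 + 7*(-4) = 2 - 28 = -26)
z(k) = -(-6 + k)²/8 (z(k) = -(k - 6)²/8 = -(-6 + k)²/8)
z(x) - (-7156/341 - 17477/1691) = -(-6 - 26)²/8 - (-7156/341 - 17477/1691) = -⅛*(-32)² - (-7156*1/341 - 17477*1/1691) = -⅛*1024 - (-7156/341 - 17477/1691) = -128 - 1*(-18060453/576631) = -128 + 18060453/576631 = -55748315/576631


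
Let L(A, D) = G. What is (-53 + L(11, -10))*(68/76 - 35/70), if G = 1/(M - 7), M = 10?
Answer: -395/19 ≈ -20.789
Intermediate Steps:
G = 1/3 (G = 1/(10 - 7) = 1/3 ≈ 0.33333)
L(A, D) = 1/3
(-53 + L(11, -10))*(68/76 - 35/70) = (-53 + 1/3)*(68/76 - 35/70) = -158*(68*(1/76) - 35*1/70)/3 = -158*(17/19 - 1/2)/3 = -158/3*15/38 = -395/19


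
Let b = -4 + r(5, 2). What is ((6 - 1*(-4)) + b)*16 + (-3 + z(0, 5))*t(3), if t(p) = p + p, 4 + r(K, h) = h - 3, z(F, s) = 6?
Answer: 34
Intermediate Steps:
r(K, h) = -7 + h (r(K, h) = -4 + (h - 3) = -4 + (-3 + h) = -7 + h)
b = -9 (b = -4 + (-7 + 2) = -4 - 5 = -9)
t(p) = 2*p
((6 - 1*(-4)) + b)*16 + (-3 + z(0, 5))*t(3) = ((6 - 1*(-4)) - 9)*16 + (-3 + 6)*(2*3) = ((6 + 4) - 9)*16 + 3*6 = (10 - 9)*16 + 18 = 1*16 + 18 = 16 + 18 = 34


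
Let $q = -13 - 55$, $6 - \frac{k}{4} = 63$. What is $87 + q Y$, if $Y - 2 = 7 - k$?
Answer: $-16029$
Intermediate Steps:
$k = -228$ ($k = 24 - 252 = -228$)
$q = -68$ ($q = -13 - 55 = -68$)
$Y = 237$ ($Y = 2 + \left(7 - -228\right) = 2 + \left(7 + 228\right) = 2 + 235 = 237$)
$87 + q Y = 87 - 16116 = -16029$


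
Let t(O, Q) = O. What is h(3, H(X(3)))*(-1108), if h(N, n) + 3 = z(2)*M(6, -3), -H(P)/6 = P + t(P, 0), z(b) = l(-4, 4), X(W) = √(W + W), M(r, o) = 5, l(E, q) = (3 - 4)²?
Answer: -2216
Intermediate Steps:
l(E, q) = 1 (l(E, q) = (-1)² = 1)
X(W) = √2*√W (X(W) = √(2*W) = √2*√W)
z(b) = 1
H(P) = -12*P (H(P) = -6*(P + P) = -12*P)
h(N, n) = 2 (h(N, n) = -3 + 1*5 = -3 + 5 = 2)
h(3, H(X(3)))*(-1108) = 2*(-1108) = -2216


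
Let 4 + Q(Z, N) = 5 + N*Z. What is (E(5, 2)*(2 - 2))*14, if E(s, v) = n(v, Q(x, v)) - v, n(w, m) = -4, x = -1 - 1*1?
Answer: 0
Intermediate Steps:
x = -2 (x = -1 - 1 = -2)
Q(Z, N) = 1 + N*Z (Q(Z, N) = -4 + (5 + N*Z) = 1 + N*Z)
E(s, v) = -4 - v
(E(5, 2)*(2 - 2))*14 = ((-4 - 1*2)*(2 - 2))*14 = ((-4 - 2)*0)*14 = -6*0*14 = 0*14 = 0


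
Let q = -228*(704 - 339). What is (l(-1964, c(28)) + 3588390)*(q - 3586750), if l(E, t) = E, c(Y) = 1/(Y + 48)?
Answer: -13162075827220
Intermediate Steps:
c(Y) = 1/(48 + Y)
q = -83220 (q = -228*365 = -83220)
(l(-1964, c(28)) + 3588390)*(q - 3586750) = (-1964 + 3588390)*(-83220 - 3586750) = 3586426*(-3669970) = -13162075827220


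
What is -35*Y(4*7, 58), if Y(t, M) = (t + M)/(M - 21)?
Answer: -3010/37 ≈ -81.351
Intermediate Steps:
Y(t, M) = (M + t)/(-21 + M)
-35*Y(4*7, 58) = -35*(58 + 4*7)/(-21 + 58) = -35*(58 + 28)/37 = -35*86/37 = -3010/37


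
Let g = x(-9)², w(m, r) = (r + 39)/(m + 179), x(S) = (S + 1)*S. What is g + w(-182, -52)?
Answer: 15565/3 ≈ 5188.3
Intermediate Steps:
x(S) = S*(1 + S) (x(S) = (1 + S)*S = S*(1 + S))
w(m, r) = (39 + r)/(179 + m)
g = 5184 (g = (-9*(1 - 9))² = (-9*(-8))² = 72² = 5184)
g + w(-182, -52) = 5184 + (39 - 52)/(179 - 182) = 5184 - 13/(-3) = 5184 - ⅓*(-13) = 5184 + 13/3 = 15565/3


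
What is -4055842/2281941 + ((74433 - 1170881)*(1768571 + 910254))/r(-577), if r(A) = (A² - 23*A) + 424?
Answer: -26181644418519043/3089748114 ≈ -8.4737e+6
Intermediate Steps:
r(A) = 424 + A² - 23*A
-4055842/2281941 + ((74433 - 1170881)*(1768571 + 910254))/r(-577) = -4055842/2281941 + ((74433 - 1170881)*(1768571 + 910254))/(424 + (-577)² - 23*(-577)) = -4055842*1/2281941 + (-1096448*2678825)/(424 + 332929 + 13271) = -4055842/2281941 - 2937192313600/346624 = -4055842/2281941 - 2937192313600*1/346624 = -4055842/2281941 - 11473407475/1354 = -26181644418519043/3089748114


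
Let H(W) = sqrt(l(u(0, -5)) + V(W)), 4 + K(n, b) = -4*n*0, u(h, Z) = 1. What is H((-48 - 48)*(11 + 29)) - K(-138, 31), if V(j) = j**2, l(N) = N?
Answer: 4 + sqrt(14745601) ≈ 3844.0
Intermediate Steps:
K(n, b) = -4 (K(n, b) = -4 - 4*n*0 = -4 + 0 = -4)
H(W) = sqrt(1 + W**2)
H((-48 - 48)*(11 + 29)) - K(-138, 31) = sqrt(1 + ((-48 - 48)*(11 + 29))**2) - 1*(-4) = sqrt(1 + (-96*40)**2) + 4 = sqrt(1 + (-3840)**2) + 4 = sqrt(1 + 14745600) + 4 = sqrt(14745601) + 4 = 4 + sqrt(14745601)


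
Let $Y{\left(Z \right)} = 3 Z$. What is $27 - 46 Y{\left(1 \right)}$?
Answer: $-111$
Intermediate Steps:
$27 - 46 Y{\left(1 \right)} = 27 - 46 \cdot 3 \cdot 1 = 27 - 138 = -111$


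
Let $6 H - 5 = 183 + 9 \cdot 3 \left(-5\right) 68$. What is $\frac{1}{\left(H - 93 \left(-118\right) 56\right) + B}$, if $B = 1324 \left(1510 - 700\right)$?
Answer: $\frac{3}{5056456} \approx 5.933 \cdot 10^{-7}$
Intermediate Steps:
$H = - \frac{4496}{3}$ ($H = \frac{5}{6} + \frac{183 + 9 \cdot 3 \left(-5\right) 68}{6} = \frac{5}{6} + \frac{183 + 27 \left(-5\right) 68}{6} = \frac{5}{6} + \frac{183 - 9180}{6} = \frac{5}{6} + \frac{1}{6} \left(-8997\right) = \frac{5}{6} - \frac{2999}{2} = - \frac{4496}{3} \approx -1498.7$)
$B = 1072440$ ($B = 1324 \cdot 810 = 1072440$)
$\frac{1}{\left(H - 93 \left(-118\right) 56\right) + B} = \frac{1}{\left(- \frac{4496}{3} - 93 \left(-118\right) 56\right) + 1072440} = \frac{1}{\left(- \frac{4496}{3} - \left(-10974\right) 56\right) + 1072440} = \frac{1}{\left(- \frac{4496}{3} - -614544\right) + 1072440} = \frac{1}{\left(- \frac{4496}{3} + 614544\right) + 1072440} = \frac{1}{\frac{1839136}{3} + 1072440} = \frac{1}{\frac{5056456}{3}} = \frac{3}{5056456}$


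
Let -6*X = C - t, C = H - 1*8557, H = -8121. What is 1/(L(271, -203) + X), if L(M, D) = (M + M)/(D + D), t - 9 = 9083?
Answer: 203/871614 ≈ 0.00023290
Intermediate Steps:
t = 9092 (t = 9 + 9083 = 9092)
C = -16678 (C = -8121 - 1*8557 = -8121 - 8557 = -16678)
L(M, D) = M/D (L(M, D) = (2*M)/((2*D)) = (2*M)*(1/(2*D)) = M/D)
X = 4295 (X = -(-16678 - 1*9092)/6 = -(-16678 - 9092)/6 = -⅙*(-25770) = 4295)
1/(L(271, -203) + X) = 1/(271/(-203) + 4295) = 1/(271*(-1/203) + 4295) = 1/(-271/203 + 4295) = 1/(871614/203) = 203/871614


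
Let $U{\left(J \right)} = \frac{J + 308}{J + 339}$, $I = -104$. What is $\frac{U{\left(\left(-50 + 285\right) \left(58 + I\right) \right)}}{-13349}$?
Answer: $- \frac{10502}{139777379} \approx -7.5134 \cdot 10^{-5}$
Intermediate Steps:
$U{\left(J \right)} = \frac{308 + J}{339 + J}$
$\frac{U{\left(\left(-50 + 285\right) \left(58 + I\right) \right)}}{-13349} = \frac{\frac{1}{339 + \left(-50 + 285\right) \left(58 - 104\right)} \left(308 + \left(-50 + 285\right) \left(58 - 104\right)\right)}{-13349} = \frac{308 + 235 \left(-46\right)}{339 + 235 \left(-46\right)} \left(- \frac{1}{13349}\right) = \frac{308 - 10810}{339 - 10810} \left(- \frac{1}{13349}\right) = \frac{1}{-10471} \left(-10502\right) \left(- \frac{1}{13349}\right) = \left(- \frac{1}{10471}\right) \left(-10502\right) \left(- \frac{1}{13349}\right) = \frac{10502}{10471} \left(- \frac{1}{13349}\right) = - \frac{10502}{139777379}$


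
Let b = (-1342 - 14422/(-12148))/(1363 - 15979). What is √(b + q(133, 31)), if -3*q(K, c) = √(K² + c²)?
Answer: √(5020925385567 - 91220595149040*√746)/7398132 ≈ 6.7402*I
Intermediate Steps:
q(K, c) = -√(K² + c²)/3
b = 2714699/29592528 (b = (-1342 - 14422*(-1/12148))/(-14616) = (-1342 + 7211/6074)*(-1/14616) = -8144097/6074*(-1/14616) = 2714699/29592528 ≈ 0.091736)
√(b + q(133, 31)) = √(2714699/29592528 - √(133² + 31²)/3) = √(2714699/29592528 - √(17689 + 961)/3) = √(2714699/29592528 - 5*√746/3)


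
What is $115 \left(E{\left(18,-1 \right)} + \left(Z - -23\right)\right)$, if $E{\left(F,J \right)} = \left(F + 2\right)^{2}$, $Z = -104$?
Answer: $36685$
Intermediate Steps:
$E{\left(F,J \right)} = \left(2 + F\right)^{2}$
$115 \left(E{\left(18,-1 \right)} + \left(Z - -23\right)\right) = 115 \left(\left(2 + 18\right)^{2} - 81\right) = 115 \left(20^{2} + \left(-104 + 23\right)\right) = 115 \left(400 - 81\right) = 115 \cdot 319 = 36685$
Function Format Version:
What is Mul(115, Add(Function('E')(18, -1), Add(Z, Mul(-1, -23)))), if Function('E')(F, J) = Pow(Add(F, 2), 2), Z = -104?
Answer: 36685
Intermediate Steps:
Function('E')(F, J) = Pow(Add(2, F), 2)
Mul(115, Add(Function('E')(18, -1), Add(Z, Mul(-1, -23)))) = Mul(115, Add(Pow(Add(2, 18), 2), Add(-104, Mul(-1, -23)))) = Mul(115, Add(Pow(20, 2), Add(-104, 23))) = Mul(115, Add(400, -81)) = Mul(115, 319) = 36685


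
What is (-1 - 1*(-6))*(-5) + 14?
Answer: -11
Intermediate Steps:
(-1 - 1*(-6))*(-5) + 14 = (-1 + 6)*(-5) + 14 = 5*(-5) + 14 = -25 + 14 = -11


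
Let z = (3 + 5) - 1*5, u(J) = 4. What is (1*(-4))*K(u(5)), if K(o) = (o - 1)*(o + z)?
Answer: -84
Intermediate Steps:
z = 3 (z = 8 - 5 = 3)
K(o) = (-1 + o)*(3 + o) (K(o) = (o - 1)*(o + 3) = (-1 + o)*(3 + o))
(1*(-4))*K(u(5)) = (1*(-4))*(-3 + 4² + 2*4) = -4*(-3 + 16 + 8) = -4*21 = -84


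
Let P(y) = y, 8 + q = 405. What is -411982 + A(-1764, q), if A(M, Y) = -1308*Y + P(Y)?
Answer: -930861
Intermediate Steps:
q = 397 (q = -8 + 405 = 397)
A(M, Y) = -1307*Y (A(M, Y) = -1308*Y + Y = -1307*Y)
-411982 + A(-1764, q) = -411982 - 1307*397 = -411982 - 518879 = -930861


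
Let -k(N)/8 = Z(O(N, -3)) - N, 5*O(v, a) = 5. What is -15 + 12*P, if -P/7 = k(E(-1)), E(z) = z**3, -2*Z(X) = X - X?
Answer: 657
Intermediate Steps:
O(v, a) = 1 (O(v, a) = (1/5)*5 = 1)
Z(X) = 0 (Z(X) = -(X - X)/2 = -1/2*0 = 0)
k(N) = 8*N (k(N) = -8*(0 - N) = -(-8)*N = 8*N)
P = 56 (P = -56*(-1)**3 = -56*(-1) = -7*(-8) = 56)
-15 + 12*P = -15 + 12*56 = -15 + 672 = 657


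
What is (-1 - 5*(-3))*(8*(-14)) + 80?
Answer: -1488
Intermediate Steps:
(-1 - 5*(-3))*(8*(-14)) + 80 = (-1 + 15)*(-112) + 80 = 14*(-112) + 80 = -1568 + 80 = -1488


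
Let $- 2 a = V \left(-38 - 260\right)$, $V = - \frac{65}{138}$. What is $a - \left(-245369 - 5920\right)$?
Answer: $\frac{34668197}{138} \approx 2.5122 \cdot 10^{5}$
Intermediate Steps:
$V = - \frac{65}{138}$ ($V = \left(-65\right) \frac{1}{138} = - \frac{65}{138} \approx -0.47101$)
$a = - \frac{9685}{138}$ ($a = - \frac{\left(- \frac{65}{138}\right) \left(-38 - 260\right)}{2} = - \frac{\left(- \frac{65}{138}\right) \left(-298\right)}{2} = \left(- \frac{1}{2}\right) \frac{9685}{69} = - \frac{9685}{138} \approx -70.181$)
$a - \left(-245369 - 5920\right) = - \frac{9685}{138} - \left(-245369 - 5920\right) = - \frac{9685}{138} - -251289 = - \frac{9685}{138} + 251289 = \frac{34668197}{138}$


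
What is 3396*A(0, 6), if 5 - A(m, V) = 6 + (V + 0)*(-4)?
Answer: 78108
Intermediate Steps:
A(m, V) = -1 + 4*V (A(m, V) = 5 - (6 + (V + 0)*(-4)) = 5 - (6 + V*(-4)) = 5 - (6 - 4*V) = 5 + (-6 + 4*V) = -1 + 4*V)
3396*A(0, 6) = 3396*(-1 + 4*6) = 3396*(-1 + 24) = 3396*23 = 78108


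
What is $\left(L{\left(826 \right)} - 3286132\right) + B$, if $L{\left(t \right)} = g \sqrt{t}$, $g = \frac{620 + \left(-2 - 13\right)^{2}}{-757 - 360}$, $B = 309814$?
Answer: $-2976318 - \frac{845 \sqrt{826}}{1117} \approx -2.9763 \cdot 10^{6}$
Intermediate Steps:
$g = - \frac{845}{1117}$ ($g = \frac{620 + \left(-15\right)^{2}}{-1117} = \left(620 + 225\right) \left(- \frac{1}{1117}\right) = 845 \left(- \frac{1}{1117}\right) = - \frac{845}{1117} \approx -0.75649$)
$L{\left(t \right)} = - \frac{845 \sqrt{t}}{1117}$
$\left(L{\left(826 \right)} - 3286132\right) + B = \left(- \frac{845 \sqrt{826}}{1117} - 3286132\right) + 309814 = \left(-3286132 - \frac{845 \sqrt{826}}{1117}\right) + 309814 = -2976318 - \frac{845 \sqrt{826}}{1117}$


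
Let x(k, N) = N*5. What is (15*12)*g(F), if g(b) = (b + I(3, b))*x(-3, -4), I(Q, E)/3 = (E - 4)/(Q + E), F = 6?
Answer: -24000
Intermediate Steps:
x(k, N) = 5*N
I(Q, E) = 3*(-4 + E)/(E + Q) (I(Q, E) = 3*((E - 4)/(Q + E)) = 3*((-4 + E)/(E + Q)) = 3*(-4 + E)/(E + Q))
g(b) = -20*b - 60*(-4 + b)/(3 + b) (g(b) = (b + 3*(-4 + b)/(b + 3))*(5*(-4)) = (b + 3*(-4 + b)/(3 + b))*(-20) = -20*b - 60*(-4 + b)/(3 + b))
(15*12)*g(F) = (15*12)*(20*(12 - 1*6**2 - 6*6)/(3 + 6)) = 180*(20*(12 - 1*36 - 36)/9) = 180*(20*(1/9)*(12 - 36 - 36)) = 180*(20*(1/9)*(-60)) = 180*(-400/3) = -24000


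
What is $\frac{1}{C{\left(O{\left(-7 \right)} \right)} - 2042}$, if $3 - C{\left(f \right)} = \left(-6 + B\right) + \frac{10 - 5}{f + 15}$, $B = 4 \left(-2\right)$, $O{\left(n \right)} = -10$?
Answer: $- \frac{1}{2026} \approx -0.00049358$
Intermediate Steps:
$B = -8$
$C{\left(f \right)} = 17 - \frac{5}{15 + f}$ ($C{\left(f \right)} = 3 - \left(\left(-6 - 8\right) + \frac{10 - 5}{f + 15}\right) = 3 - \left(-14 + \frac{5}{15 + f}\right) = 3 + \left(14 - \frac{5}{15 + f}\right) = 17 - \frac{5}{15 + f}$)
$\frac{1}{C{\left(O{\left(-7 \right)} \right)} - 2042} = \frac{1}{\frac{250 + 17 \left(-10\right)}{15 - 10} - 2042} = \frac{1}{\frac{250 - 170}{5} - 2042} = \frac{1}{\frac{1}{5} \cdot 80 - 2042} = \frac{1}{16 - 2042} = \frac{1}{-2026} = - \frac{1}{2026}$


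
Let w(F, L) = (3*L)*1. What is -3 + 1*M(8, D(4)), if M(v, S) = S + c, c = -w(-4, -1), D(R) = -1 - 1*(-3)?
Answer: 2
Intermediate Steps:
w(F, L) = 3*L
D(R) = 2 (D(R) = -1 + 3 = 2)
c = 3 (c = -3*(-1) = -1*(-3) = 3)
M(v, S) = 3 + S (M(v, S) = S + 3 = 3 + S)
-3 + 1*M(8, D(4)) = -3 + 1*(3 + 2) = -3 + 1*5 = -3 + 5 = 2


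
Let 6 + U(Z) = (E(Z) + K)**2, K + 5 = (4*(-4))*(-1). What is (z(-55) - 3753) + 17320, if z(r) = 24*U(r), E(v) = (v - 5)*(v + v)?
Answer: 1048941127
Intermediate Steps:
K = 11 (K = -5 + (4*(-4))*(-1) = -5 - 16*(-1) = -5 + 16 = 11)
E(v) = 2*v*(-5 + v) (E(v) = (-5 + v)*(2*v) = 2*v*(-5 + v))
U(Z) = -6 + (11 + 2*Z*(-5 + Z))**2 (U(Z) = -6 + (2*Z*(-5 + Z) + 11)**2 = -6 + (11 + 2*Z*(-5 + Z))**2)
z(r) = -144 + 24*(11 + 2*r*(-5 + r))**2 (z(r) = 24*(-6 + (11 + 2*r*(-5 + r))**2) = -144 + 24*(11 + 2*r*(-5 + r))**2)
(z(-55) - 3753) + 17320 = ((-144 + 24*(11 + 2*(-55)*(-5 - 55))**2) - 3753) + 17320 = ((-144 + 24*(11 + 2*(-55)*(-60))**2) - 3753) + 17320 = ((-144 + 24*(11 + 6600)**2) - 3753) + 17320 = ((-144 + 24*6611**2) - 3753) + 17320 = ((-144 + 24*43705321) - 3753) + 17320 = ((-144 + 1048927704) - 3753) + 17320 = (1048927560 - 3753) + 17320 = 1048923807 + 17320 = 1048941127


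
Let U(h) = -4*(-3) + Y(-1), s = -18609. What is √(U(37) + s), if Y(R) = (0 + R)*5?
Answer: I*√18602 ≈ 136.39*I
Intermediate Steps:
Y(R) = 5*R (Y(R) = R*5 = 5*R)
U(h) = 7 (U(h) = -4*(-3) + 5*(-1) = 12 - 5 = 7)
√(U(37) + s) = √(7 - 18609) = √(-18602) = I*√18602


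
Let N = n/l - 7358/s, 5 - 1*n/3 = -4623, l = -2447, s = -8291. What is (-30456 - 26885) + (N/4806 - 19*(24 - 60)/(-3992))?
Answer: -2789920091354283941/48654744532938 ≈ -57341.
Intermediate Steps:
n = 13884 (n = 15 - 3*(-4623) = 15 + 13869 = 13884)
N = -97107218/20288077 (N = 13884/(-2447) - 7358/(-8291) = 13884*(-1/2447) - 7358*(-1/8291) = -13884/2447 + 7358/8291 = -97107218/20288077 ≈ -4.7864)
(-30456 - 26885) + (N/4806 - 19*(24 - 60)/(-3992)) = (-30456 - 26885) + (-97107218/20288077/4806 - 19*(24 - 60)/(-3992)) = -57341 + (-97107218/20288077*1/4806 - 19*(-36)*(-1/3992)) = -57341 + (-48553609/48752249031 + 684*(-1/3992)) = -57341 + (-48553609/48752249031 - 171/998) = -57341 - 8385091086083/48654744532938 = -2789920091354283941/48654744532938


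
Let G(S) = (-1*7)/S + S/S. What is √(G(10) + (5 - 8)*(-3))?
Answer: √930/10 ≈ 3.0496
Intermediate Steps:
G(S) = 1 - 7/S (G(S) = -7/S + 1 = 1 - 7/S)
√(G(10) + (5 - 8)*(-3)) = √((-7 + 10)/10 + (5 - 8)*(-3)) = √((⅒)*3 - 3*(-3)) = √(3/10 + 9) = √(93/10) = √930/10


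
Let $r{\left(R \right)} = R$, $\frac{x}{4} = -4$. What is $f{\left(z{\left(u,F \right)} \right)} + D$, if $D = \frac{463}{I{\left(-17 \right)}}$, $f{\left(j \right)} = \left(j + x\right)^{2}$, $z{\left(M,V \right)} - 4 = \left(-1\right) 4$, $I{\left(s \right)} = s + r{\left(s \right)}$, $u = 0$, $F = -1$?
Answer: $\frac{8241}{34} \approx 242.38$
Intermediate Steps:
$x = -16$ ($x = 4 \left(-4\right) = -16$)
$I{\left(s \right)} = 2 s$ ($I{\left(s \right)} = s + s = 2 s$)
$z{\left(M,V \right)} = 0$ ($z{\left(M,V \right)} = 4 - 4 = 0$)
$f{\left(j \right)} = \left(-16 + j\right)^{2}$ ($f{\left(j \right)} = \left(j - 16\right)^{2} = \left(-16 + j\right)^{2}$)
$D = - \frac{463}{34}$ ($D = \frac{463}{2 \left(-17\right)} = \frac{463}{-34} = 463 \left(- \frac{1}{34}\right) = - \frac{463}{34} \approx -13.618$)
$f{\left(z{\left(u,F \right)} \right)} + D = \left(-16 + 0\right)^{2} - \frac{463}{34} = \left(-16\right)^{2} - \frac{463}{34} = 256 - \frac{463}{34} = \frac{8241}{34}$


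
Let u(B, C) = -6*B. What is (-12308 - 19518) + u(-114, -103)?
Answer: -31142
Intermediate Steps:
(-12308 - 19518) + u(-114, -103) = (-12308 - 19518) - 6*(-114) = -31826 + 684 = -31142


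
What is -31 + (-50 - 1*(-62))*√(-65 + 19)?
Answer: -31 + 12*I*√46 ≈ -31.0 + 81.388*I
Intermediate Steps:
-31 + (-50 - 1*(-62))*√(-65 + 19) = -31 + (-50 + 62)*√(-46) = -31 + 12*(I*√46) = -31 + 12*I*√46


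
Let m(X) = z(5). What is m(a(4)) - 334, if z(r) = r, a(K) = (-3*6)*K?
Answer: -329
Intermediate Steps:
a(K) = -18*K
m(X) = 5
m(a(4)) - 334 = 5 - 334 = -329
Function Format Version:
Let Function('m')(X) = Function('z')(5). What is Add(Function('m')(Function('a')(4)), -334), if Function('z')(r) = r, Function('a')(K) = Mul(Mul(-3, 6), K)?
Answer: -329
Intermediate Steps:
Function('a')(K) = Mul(-18, K)
Function('m')(X) = 5
Add(Function('m')(Function('a')(4)), -334) = Add(5, -334) = -329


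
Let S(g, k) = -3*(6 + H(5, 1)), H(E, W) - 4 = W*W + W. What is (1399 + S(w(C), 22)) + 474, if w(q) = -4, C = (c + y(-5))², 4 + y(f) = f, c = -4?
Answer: 1837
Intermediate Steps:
y(f) = -4 + f
H(E, W) = 4 + W + W² (H(E, W) = 4 + (W*W + W) = 4 + (W² + W) = 4 + (W + W²) = 4 + W + W²)
C = 169 (C = (-4 + (-4 - 5))² = (-4 - 9)² = (-13)² = 169)
S(g, k) = -36 (S(g, k) = -3*(6 + (4 + 1 + 1²)) = -3*(6 + (4 + 1 + 1)) = -3*(6 + 6) = -3*12 = -36)
(1399 + S(w(C), 22)) + 474 = (1399 - 36) + 474 = 1363 + 474 = 1837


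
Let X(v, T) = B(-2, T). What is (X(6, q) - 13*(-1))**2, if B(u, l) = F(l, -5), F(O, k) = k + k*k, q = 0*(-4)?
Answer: 1089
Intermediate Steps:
q = 0
F(O, k) = k + k**2
B(u, l) = 20 (B(u, l) = -5*(1 - 5) = -5*(-4) = 20)
X(v, T) = 20
(X(6, q) - 13*(-1))**2 = (20 - 13*(-1))**2 = (20 + 13)**2 = 33**2 = 1089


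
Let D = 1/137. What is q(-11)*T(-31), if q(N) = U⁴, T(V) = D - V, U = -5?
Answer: 2655000/137 ≈ 19380.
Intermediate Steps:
D = 1/137 ≈ 0.0072993
T(V) = 1/137 - V
q(N) = 625 (q(N) = (-5)⁴ = 625)
q(-11)*T(-31) = 625*(1/137 - 1*(-31)) = 625*(1/137 + 31) = 625*(4248/137) = 2655000/137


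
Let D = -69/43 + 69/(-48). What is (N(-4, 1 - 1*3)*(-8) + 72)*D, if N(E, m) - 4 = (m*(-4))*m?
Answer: -43953/86 ≈ -511.08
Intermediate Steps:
N(E, m) = 4 - 4*m² (N(E, m) = 4 + (m*(-4))*m = 4 + (-4*m)*m = 4 - 4*m²)
D = -2093/688 (D = -69*1/43 + 69*(-1/48) = -69/43 - 23/16 = -2093/688 ≈ -3.0422)
(N(-4, 1 - 1*3)*(-8) + 72)*D = ((4 - 4*(1 - 1*3)²)*(-8) + 72)*(-2093/688) = ((4 - 4*(1 - 3)²)*(-8) + 72)*(-2093/688) = ((4 - 4*(-2)²)*(-8) + 72)*(-2093/688) = ((4 - 4*4)*(-8) + 72)*(-2093/688) = ((4 - 16)*(-8) + 72)*(-2093/688) = (-12*(-8) + 72)*(-2093/688) = (96 + 72)*(-2093/688) = 168*(-2093/688) = -43953/86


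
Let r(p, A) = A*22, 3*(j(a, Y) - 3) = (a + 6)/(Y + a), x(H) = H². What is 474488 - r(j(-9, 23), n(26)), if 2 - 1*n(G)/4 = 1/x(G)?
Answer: 80158750/169 ≈ 4.7431e+5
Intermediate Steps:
j(a, Y) = 3 + (6 + a)/(3*(Y + a)) (j(a, Y) = 3 + ((a + 6)/(Y + a))/3 = 3 + ((6 + a)/(Y + a))/3 = 3 + (6 + a)/(3*(Y + a)))
n(G) = 8 - 4/G²
r(p, A) = 22*A
474488 - r(j(-9, 23), n(26)) = 474488 - 22*(8 - 4/26²) = 474488 - 22*(8 - 4*1/676) = 474488 - 22*(8 - 1/169) = 474488 - 22*1351/169 = 474488 - 1*29722/169 = 474488 - 29722/169 = 80158750/169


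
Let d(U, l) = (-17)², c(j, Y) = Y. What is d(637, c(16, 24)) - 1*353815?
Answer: -353526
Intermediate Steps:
d(U, l) = 289
d(637, c(16, 24)) - 1*353815 = 289 - 1*353815 = 289 - 353815 = -353526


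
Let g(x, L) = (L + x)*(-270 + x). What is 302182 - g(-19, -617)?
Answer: 118378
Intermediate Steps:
g(x, L) = (-270 + x)*(L + x)
302182 - g(-19, -617) = 302182 - ((-19)² - 270*(-617) - 270*(-19) - 617*(-19)) = 302182 - (361 + 166590 + 5130 + 11723) = 302182 - 1*183804 = 302182 - 183804 = 118378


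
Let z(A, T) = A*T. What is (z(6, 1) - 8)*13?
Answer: -26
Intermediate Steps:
(z(6, 1) - 8)*13 = (6*1 - 8)*13 = (6 - 8)*13 = -2*13 = -26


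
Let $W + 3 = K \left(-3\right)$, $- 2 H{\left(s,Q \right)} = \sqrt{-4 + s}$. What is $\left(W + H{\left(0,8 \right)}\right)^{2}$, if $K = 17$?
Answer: $\left(54 + i\right)^{2} \approx 2915.0 + 108.0 i$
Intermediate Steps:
$H{\left(s,Q \right)} = - \frac{\sqrt{-4 + s}}{2}$
$W = -54$ ($W = -3 + 17 \left(-3\right) = -3 - 51 = -54$)
$\left(W + H{\left(0,8 \right)}\right)^{2} = \left(-54 - \frac{\sqrt{-4 + 0}}{2}\right)^{2} = \left(-54 - \frac{\sqrt{-4}}{2}\right)^{2} = \left(-54 - \frac{2 i}{2}\right)^{2} = \left(-54 - i\right)^{2}$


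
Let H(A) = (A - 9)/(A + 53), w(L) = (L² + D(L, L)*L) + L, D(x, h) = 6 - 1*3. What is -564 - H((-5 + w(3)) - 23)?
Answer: -12964/23 ≈ -563.65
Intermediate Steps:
D(x, h) = 3 (D(x, h) = 6 - 3 = 3)
w(L) = L² + 4*L (w(L) = (L² + 3*L) + L = L² + 4*L)
H(A) = (-9 + A)/(53 + A)
-564 - H((-5 + w(3)) - 23) = -564 - (-9 + ((-5 + 3*(4 + 3)) - 23))/(53 + ((-5 + 3*(4 + 3)) - 23)) = -564 - (-9 + ((-5 + 3*7) - 23))/(53 + ((-5 + 3*7) - 23)) = -564 - (-9 + ((-5 + 21) - 23))/(53 + ((-5 + 21) - 23)) = -564 - (-9 + (16 - 23))/(53 + (16 - 23)) = -564 - (-9 - 7)/(53 - 7) = -564 - (-16)/46 = -564 - 1*(-8/23) = -564 + 8/23 = -12964/23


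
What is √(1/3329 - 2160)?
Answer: I*√23937637231/3329 ≈ 46.476*I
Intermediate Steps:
√(1/3329 - 2160) = √(-7190639/3329) = I*√23937637231/3329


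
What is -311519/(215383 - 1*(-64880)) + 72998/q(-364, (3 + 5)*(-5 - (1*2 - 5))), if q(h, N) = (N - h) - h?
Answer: 10118418473/99773628 ≈ 101.41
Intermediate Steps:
q(h, N) = N - 2*h
-311519/(215383 - 1*(-64880)) + 72998/q(-364, (3 + 5)*(-5 - (1*2 - 5))) = -311519/(215383 - 1*(-64880)) + 72998/((3 + 5)*(-5 - (1*2 - 5)) - 2*(-364)) = -311519/(215383 + 64880) + 72998/(8*(-5 - (2 - 5)) + 728) = -311519/280263 + 72998/(8*(-5 - 1*(-3)) + 728) = -311519*1/280263 + 72998/(8*(-5 + 3) + 728) = -311519/280263 + 72998/(8*(-2) + 728) = -311519/280263 + 72998/(-16 + 728) = -311519/280263 + 72998/712 = -311519/280263 + 72998*(1/712) = -311519/280263 + 36499/356 = 10118418473/99773628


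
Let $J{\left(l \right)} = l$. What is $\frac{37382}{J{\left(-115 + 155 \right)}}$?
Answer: $\frac{18691}{20} \approx 934.55$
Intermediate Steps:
$\frac{37382}{J{\left(-115 + 155 \right)}} = \frac{37382}{-115 + 155} = \frac{37382}{40} = 37382 \cdot \frac{1}{40} = \frac{18691}{20}$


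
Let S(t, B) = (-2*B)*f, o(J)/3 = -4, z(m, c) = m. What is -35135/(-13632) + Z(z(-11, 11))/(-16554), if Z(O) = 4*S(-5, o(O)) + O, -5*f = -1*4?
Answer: 161313279/62684480 ≈ 2.5734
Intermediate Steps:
o(J) = -12 (o(J) = 3*(-4) = -12)
f = ⅘ (f = -(-1)*4/5 = -⅕*(-4) = ⅘ ≈ 0.80000)
S(t, B) = -8*B/5 (S(t, B) = -2*B*(⅘) = -8*B/5)
Z(O) = 384/5 + O (Z(O) = 4*(-8/5*(-12)) + O = 4*(96/5) + O = 384/5 + O)
-35135/(-13632) + Z(z(-11, 11))/(-16554) = -35135/(-13632) + (384/5 - 11)/(-16554) = -35135*(-1/13632) + (329/5)*(-1/16554) = 35135/13632 - 329/82770 = 161313279/62684480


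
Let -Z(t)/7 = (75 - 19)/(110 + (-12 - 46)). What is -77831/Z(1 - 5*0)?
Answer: 1011803/98 ≈ 10325.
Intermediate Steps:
Z(t) = -98/13 (Z(t) = -7*(75 - 19)/(110 + (-12 - 46)) = -392/(110 - 58) = -392/52 = -7*14/13 = -98/13)
-77831/Z(1 - 5*0) = -77831/(-98/13) = -77831*(-13/98) = 1011803/98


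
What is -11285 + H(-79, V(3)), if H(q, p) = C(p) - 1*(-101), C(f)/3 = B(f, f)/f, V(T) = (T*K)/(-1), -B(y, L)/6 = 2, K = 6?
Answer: -11182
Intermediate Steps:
B(y, L) = -12 (B(y, L) = -6*2 = -12)
V(T) = -6*T (V(T) = (T*6)/(-1) = (6*T)*(-1) = -6*T)
C(f) = -36/f (C(f) = 3*(-12/f) = -36/f)
H(q, p) = 101 - 36/p (H(q, p) = -36/p - 1*(-101) = -36/p + 101 = 101 - 36/p)
-11285 + H(-79, V(3)) = -11285 + (101 - 36/((-6*3))) = -11285 + (101 - 36/(-18)) = -11285 + (101 - 36*(-1/18)) = -11285 + (101 + 2) = -11285 + 103 = -11182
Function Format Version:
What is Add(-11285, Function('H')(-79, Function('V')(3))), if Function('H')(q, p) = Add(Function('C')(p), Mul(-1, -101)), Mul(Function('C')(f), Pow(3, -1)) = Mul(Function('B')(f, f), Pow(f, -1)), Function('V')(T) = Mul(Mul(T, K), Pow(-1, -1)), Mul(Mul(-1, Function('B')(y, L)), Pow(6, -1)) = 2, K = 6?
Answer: -11182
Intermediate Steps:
Function('B')(y, L) = -12 (Function('B')(y, L) = Mul(-6, 2) = -12)
Function('V')(T) = Mul(-6, T) (Function('V')(T) = Mul(Mul(T, 6), Pow(-1, -1)) = Mul(Mul(6, T), -1) = Mul(-6, T))
Function('C')(f) = Mul(-36, Pow(f, -1)) (Function('C')(f) = Mul(3, Mul(-12, Pow(f, -1))) = Mul(-36, Pow(f, -1)))
Function('H')(q, p) = Add(101, Mul(-36, Pow(p, -1))) (Function('H')(q, p) = Add(Mul(-36, Pow(p, -1)), Mul(-1, -101)) = Add(Mul(-36, Pow(p, -1)), 101) = Add(101, Mul(-36, Pow(p, -1))))
Add(-11285, Function('H')(-79, Function('V')(3))) = Add(-11285, Add(101, Mul(-36, Pow(Mul(-6, 3), -1)))) = Add(-11285, Add(101, Mul(-36, Pow(-18, -1)))) = Add(-11285, Add(101, Mul(-36, Rational(-1, 18)))) = Add(-11285, Add(101, 2)) = Add(-11285, 103) = -11182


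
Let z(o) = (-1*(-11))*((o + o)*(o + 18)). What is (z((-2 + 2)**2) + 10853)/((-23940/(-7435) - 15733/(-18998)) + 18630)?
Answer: 306597532178/526412341775 ≈ 0.58243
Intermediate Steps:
z(o) = 22*o*(18 + o) (z(o) = 11*((2*o)*(18 + o)) = 11*(2*o*(18 + o)) = 22*o*(18 + o))
(z((-2 + 2)**2) + 10853)/((-23940/(-7435) - 15733/(-18998)) + 18630) = (22*(-2 + 2)**2*(18 + (-2 + 2)**2) + 10853)/((-23940/(-7435) - 15733/(-18998)) + 18630) = (22*0**2*(18 + 0**2) + 10853)/((-23940*(-1/7435) - 15733*(-1/18998)) + 18630) = (22*0*(18 + 0) + 10853)/((4788/1487 + 15733/18998) + 18630) = (22*0*18 + 10853)/(114357395/28250026 + 18630) = (0 + 10853)/(526412341775/28250026) = 10853*(28250026/526412341775) = 306597532178/526412341775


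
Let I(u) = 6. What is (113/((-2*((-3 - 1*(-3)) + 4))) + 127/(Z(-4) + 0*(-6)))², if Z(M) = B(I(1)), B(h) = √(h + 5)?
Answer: 1172715/704 - 14351*√11/44 ≈ 584.04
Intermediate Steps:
B(h) = √(5 + h)
Z(M) = √11 (Z(M) = √(5 + 6) = √11)
(113/((-2*((-3 - 1*(-3)) + 4))) + 127/(Z(-4) + 0*(-6)))² = (113/((-2*((-3 - 1*(-3)) + 4))) + 127/(√11 + 0*(-6)))² = (113/((-2*((-3 + 3) + 4))) + 127/(√11 + 0))² = (113/((-2*(0 + 4))) + 127/(√11))² = (113/((-2*4)) + 127*(√11/11))² = (113/(-8) + 127*√11/11)² = (113*(-⅛) + 127*√11/11)² = (-113/8 + 127*√11/11)²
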